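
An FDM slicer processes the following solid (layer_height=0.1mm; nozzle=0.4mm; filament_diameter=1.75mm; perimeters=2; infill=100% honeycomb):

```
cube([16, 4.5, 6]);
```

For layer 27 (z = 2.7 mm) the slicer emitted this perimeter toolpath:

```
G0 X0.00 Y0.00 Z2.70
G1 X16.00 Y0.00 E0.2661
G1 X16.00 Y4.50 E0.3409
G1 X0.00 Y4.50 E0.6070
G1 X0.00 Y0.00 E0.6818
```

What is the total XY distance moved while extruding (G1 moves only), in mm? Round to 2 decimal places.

41.00 mm

Sum the Euclidean lengths of each G1 segment: total = 41.00 mm.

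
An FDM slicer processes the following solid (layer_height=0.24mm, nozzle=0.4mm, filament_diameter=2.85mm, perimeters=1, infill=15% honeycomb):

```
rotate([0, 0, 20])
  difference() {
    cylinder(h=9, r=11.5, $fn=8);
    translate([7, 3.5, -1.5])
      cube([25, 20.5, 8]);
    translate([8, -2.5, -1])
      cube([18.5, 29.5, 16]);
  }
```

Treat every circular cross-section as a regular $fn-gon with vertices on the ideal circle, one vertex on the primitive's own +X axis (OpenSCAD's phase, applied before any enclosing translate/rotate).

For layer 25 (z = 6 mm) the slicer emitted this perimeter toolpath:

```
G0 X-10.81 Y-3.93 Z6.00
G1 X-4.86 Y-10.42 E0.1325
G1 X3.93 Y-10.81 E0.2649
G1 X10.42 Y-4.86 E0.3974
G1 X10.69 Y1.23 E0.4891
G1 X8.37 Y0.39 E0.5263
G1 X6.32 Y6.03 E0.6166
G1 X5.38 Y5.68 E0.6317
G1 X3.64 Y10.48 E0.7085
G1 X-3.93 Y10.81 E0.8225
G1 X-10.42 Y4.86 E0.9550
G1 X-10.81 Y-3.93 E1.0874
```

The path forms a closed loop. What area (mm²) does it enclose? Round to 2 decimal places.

346.97 mm²

Apply the shoelace formula to the sequence of (X, Y) vertices; enclosed area = 346.97 mm².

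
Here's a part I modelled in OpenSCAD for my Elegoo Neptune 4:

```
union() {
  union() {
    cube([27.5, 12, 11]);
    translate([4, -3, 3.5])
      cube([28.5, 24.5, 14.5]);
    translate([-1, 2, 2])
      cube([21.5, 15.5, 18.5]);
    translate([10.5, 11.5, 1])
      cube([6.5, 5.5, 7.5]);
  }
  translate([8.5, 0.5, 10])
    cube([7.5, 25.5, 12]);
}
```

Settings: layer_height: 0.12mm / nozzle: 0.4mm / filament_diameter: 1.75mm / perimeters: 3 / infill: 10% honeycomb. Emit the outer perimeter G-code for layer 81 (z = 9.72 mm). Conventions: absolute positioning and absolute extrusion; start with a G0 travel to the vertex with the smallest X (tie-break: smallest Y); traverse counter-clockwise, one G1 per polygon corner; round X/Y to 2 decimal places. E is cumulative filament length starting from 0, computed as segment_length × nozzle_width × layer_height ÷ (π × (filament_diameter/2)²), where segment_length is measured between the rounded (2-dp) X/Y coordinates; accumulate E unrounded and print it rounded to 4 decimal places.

At z = 9.72 mm: the cube is present — its section is the full 27.5×12 rectangle; the cube at (4, -3) (footprint 28.5×24.5) is included at this height; the 21.5×15.5 cube at (-1, 2) contributes its full rectangle; the cube at (10.5, 11.5) does not reach this height (z outside [1, 8.5]); Taking the union: the regions partially overlap (shared area 577.75 mm²), so overlapping operands fuse into one piece — 1 connected region; the cube at (8.5, 0.5) is absent (z outside [10, 22]); Taking the union: only the result so far is present, so the union is just that shape — 1 connected region. The outline is a single polygon with 10 vertices. Extrusion per mm of travel: 0.4 × 0.12 / (π × 0.875²) = 0.019956. Accumulating E over each segment gives final E = 2.3149.

G0 X-1.00 Y2.00 Z9.72
G1 X0.00 Y2.00 E0.0200
G1 X0.00 Y0.00 E0.0599
G1 X4.00 Y0.00 E0.1397
G1 X4.00 Y-3.00 E0.1996
G1 X32.50 Y-3.00 E0.7683
G1 X32.50 Y21.50 E1.2572
G1 X4.00 Y21.50 E1.8260
G1 X4.00 Y17.50 E1.9058
G1 X-1.00 Y17.50 E2.0056
G1 X-1.00 Y2.00 E2.3149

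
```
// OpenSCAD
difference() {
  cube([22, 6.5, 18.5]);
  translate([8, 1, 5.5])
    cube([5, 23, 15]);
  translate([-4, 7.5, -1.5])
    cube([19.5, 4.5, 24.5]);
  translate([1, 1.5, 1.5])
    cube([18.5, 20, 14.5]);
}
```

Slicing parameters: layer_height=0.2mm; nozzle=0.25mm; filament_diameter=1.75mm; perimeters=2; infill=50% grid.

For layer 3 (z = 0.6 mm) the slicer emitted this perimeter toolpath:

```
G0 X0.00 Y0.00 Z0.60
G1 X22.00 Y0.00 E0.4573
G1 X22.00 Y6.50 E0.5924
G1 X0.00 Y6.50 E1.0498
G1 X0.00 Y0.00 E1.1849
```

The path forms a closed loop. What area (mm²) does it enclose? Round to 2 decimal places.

Apply the shoelace formula to the sequence of (X, Y) vertices; enclosed area = 143.00 mm².

143.00 mm²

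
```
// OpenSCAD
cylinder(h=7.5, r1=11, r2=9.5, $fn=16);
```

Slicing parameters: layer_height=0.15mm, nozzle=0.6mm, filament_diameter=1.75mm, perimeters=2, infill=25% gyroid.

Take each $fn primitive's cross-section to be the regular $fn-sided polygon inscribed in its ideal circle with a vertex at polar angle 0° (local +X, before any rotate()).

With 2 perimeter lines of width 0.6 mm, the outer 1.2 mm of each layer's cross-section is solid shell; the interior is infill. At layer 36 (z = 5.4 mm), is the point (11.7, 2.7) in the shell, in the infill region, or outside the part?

outside

At z = 5.4 mm: the cone: at t=0.720 of its height the radius interpolates to r₁+(r₂−r₁)t = 9.920, giving a regular 16-gon of that circumradius. Overall, the cross-section is a single solid region. The nearest boundary edge runs (9.92, 0.00)→(9.16, 3.80); distance from the point to it = 2.27 mm. The point is not inside any of the regions above, so it lies outside the cross-section (2.27 mm from the nearest boundary).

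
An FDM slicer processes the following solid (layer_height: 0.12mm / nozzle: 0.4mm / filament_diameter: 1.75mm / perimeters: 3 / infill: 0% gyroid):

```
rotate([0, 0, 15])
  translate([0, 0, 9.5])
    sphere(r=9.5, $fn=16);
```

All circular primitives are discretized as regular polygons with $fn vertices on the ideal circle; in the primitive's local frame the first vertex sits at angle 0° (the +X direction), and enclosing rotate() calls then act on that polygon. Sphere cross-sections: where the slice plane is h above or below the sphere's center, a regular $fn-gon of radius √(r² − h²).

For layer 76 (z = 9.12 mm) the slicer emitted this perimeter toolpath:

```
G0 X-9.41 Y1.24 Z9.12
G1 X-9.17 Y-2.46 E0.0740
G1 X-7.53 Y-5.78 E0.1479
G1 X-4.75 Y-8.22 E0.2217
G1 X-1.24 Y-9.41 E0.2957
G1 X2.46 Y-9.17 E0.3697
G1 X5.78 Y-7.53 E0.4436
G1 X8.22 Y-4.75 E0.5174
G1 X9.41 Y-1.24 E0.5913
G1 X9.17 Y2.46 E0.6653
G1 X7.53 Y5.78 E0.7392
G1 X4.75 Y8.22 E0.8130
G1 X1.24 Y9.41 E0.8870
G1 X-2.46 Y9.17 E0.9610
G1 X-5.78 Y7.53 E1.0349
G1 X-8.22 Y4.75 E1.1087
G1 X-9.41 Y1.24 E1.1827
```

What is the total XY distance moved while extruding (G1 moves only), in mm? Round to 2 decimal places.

Sum the Euclidean lengths of each G1 segment: total = 59.26 mm.

59.26 mm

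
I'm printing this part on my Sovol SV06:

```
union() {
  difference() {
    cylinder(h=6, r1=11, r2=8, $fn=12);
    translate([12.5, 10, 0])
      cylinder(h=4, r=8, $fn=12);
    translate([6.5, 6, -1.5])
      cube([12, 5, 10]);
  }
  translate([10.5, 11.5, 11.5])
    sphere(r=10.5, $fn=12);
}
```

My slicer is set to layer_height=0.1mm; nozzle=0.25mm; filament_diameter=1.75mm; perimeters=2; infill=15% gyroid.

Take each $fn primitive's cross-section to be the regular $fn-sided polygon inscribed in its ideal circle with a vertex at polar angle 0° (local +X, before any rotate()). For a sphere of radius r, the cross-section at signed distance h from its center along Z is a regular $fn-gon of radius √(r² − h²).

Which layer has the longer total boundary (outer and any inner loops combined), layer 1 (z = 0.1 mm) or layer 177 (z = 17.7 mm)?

layer 1 (z = 0.1 mm)

Layer 1 (z = 0.1): the cone: at t=0.017 of its height the radius interpolates to r₁+(r₂−r₁)t = 10.950, giving a regular 12-gon of that circumradius (perimeter = 2·12·10.950·sin(180°/12) = 68.02 mm); the r=8 cylinder at (12.5, 10) gives a regular 12-gon of circumradius 8 (constant along its height) (perimeter = 2·12·8.000·sin(180°/12) = 49.69 mm); the 12×5 cube at (6.5, 6) contributes its full rectangle (perimeter 34.00 mm); Subtracting the remaining from the first: starting from the cone, the r=8 cylinder at (12.5, 10) partially overlaps it — only the 15.64 mm² overlap (of its 192.00 mm²) is removed, clipping the outline; the 12×5 cube at (6.5, 6) misses the remaining region (no effect) — boundary = 68.25 mm; the sphere at (10.5, 11.5) is not intersected at this z (|z−center|=11.400 > r=10.5); Combining (union): only the result so far is present, so the union is just that shape — boundary = 68.25 mm. So its perimeter = 68.25 mm. Layer 177 (z = 17.7): the cone does not reach this height (z outside [0, 6]); the cylinder at (12.5, 10) is not intersected at this z (z outside [0, 4]); the cube at (6.5, 6) is not intersected at this z (z outside [-1.5, 8.5]); Subtracting the remaining from the first: the first operand is absent here, so nothing remains; the r=10.5 sphere at (10.5, 11.5) contributes a regular 12-gon of circumradius √(10.5²−6.2²) = 8.474 (perimeter = 2·12·8.474·sin(180°/12) = 52.64 mm); Combining (union): only the r=10.5 sphere at (10.5, 11.5) is present, so the union is just that shape — boundary = 52.64 mm. So its perimeter = 52.64 mm. Layer 1 is larger (68.25 vs 52.64 mm).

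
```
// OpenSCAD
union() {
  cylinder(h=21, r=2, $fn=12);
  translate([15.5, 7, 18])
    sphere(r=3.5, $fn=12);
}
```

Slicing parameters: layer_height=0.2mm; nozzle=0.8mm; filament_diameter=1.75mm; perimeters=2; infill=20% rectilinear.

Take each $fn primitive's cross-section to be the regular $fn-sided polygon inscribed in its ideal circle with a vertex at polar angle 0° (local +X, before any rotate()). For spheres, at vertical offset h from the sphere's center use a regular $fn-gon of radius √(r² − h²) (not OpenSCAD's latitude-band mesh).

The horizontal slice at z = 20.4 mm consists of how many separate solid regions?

At z = 20.4 mm: the r=2 cylinder gives a regular 12-gon of circumradius 2 (constant along its height); the r=3.5 sphere at (15.5, 7) slices to a regular 12-gon of circumradius 2.548 (√(r²−h²) with h=2.4 from center); Taking the union: the 2 present regions are separate (no shared area or edge), so areas and boundary lengths simply add and each stays a separate island — 2 connected regions. The result has 2 disconnected regions.

2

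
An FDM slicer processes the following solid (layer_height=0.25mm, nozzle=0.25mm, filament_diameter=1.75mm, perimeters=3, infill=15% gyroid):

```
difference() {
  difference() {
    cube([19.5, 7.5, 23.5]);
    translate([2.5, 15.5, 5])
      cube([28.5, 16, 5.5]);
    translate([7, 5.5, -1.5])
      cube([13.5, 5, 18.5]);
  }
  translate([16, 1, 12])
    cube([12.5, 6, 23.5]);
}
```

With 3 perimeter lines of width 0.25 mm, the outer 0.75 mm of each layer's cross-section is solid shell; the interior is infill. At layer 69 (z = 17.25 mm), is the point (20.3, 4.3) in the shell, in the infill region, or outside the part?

outside

At z = 17.25 mm: the cube (footprint 19.5×7.5) is included at this height; the cube at (2.5, 15.5) does not reach this height (z outside [5, 10.5]); the cube at (7, 5.5) does not reach this height (z outside [-1.5, 17]); Taking the first minus the rest: none of the subtracted shapes is present at this height, so the 19.5×7.5 cube is unchanged — 1 connected region; the 12.5×6 cube at (16, 1) contributes its full rectangle; After the difference (first − rest): starting from that combined region, the 12.5×6 cube at (16, 1) partially overlaps it — only the 21.00 mm² overlap (of its 75.00 mm²) is removed, clipping the outline — 1 connected region. Overall, the cross-section is a single solid region. The nearest boundary edge runs (19.50, 7.50)→(19.50, 7.00); distance from the point to it = 2.82 mm. The point is not inside any of the regions above, so it lies outside the cross-section (2.82 mm from the nearest boundary).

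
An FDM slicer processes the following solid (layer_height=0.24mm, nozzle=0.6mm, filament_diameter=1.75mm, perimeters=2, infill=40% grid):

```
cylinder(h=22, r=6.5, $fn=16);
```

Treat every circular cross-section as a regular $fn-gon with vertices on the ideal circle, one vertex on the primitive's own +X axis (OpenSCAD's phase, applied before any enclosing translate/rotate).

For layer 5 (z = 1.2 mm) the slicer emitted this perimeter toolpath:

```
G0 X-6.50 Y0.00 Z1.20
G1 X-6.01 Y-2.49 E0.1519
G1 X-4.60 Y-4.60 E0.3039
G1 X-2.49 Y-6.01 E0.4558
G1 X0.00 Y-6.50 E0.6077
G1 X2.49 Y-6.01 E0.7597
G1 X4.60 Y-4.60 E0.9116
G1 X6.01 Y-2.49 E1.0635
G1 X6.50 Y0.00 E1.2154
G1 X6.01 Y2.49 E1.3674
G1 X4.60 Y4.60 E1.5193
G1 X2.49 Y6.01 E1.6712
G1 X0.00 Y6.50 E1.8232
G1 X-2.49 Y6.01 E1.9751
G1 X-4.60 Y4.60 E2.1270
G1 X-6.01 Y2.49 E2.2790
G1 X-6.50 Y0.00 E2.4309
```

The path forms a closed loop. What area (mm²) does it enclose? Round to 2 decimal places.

129.51 mm²

Apply the shoelace formula to the sequence of (X, Y) vertices; enclosed area = 129.51 mm².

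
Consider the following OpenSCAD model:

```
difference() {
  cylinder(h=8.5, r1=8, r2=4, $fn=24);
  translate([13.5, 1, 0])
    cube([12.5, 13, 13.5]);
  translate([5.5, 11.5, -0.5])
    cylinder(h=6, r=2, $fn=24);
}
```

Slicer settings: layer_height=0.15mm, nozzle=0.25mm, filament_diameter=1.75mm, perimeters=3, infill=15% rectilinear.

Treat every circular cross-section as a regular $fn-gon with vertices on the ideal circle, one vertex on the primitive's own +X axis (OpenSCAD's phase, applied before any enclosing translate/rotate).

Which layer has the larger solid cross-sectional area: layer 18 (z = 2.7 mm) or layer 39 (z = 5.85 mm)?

Layer 18 (z = 2.7): the cone: at t=0.318 of its height the radius interpolates to r₁+(r₂−r₁)t = 6.729, giving a regular 24-gon of that circumradius (area = (24/2)·6.729²·sin(360°/24) = 140.65 mm²); the 12.5×13 cube at (13.5, 1) contributes its full rectangle (area 162.50 mm²); the cylinder at (5.5, 11.5): section is a regular 24-gon, circumradius r=2 (area = (24/2)·2.000²·sin(360°/24) = 12.42 mm²); Taking the first minus the rest: starting from the cone (140.65 mm²), the 12.5×13 cube at (13.5, 1) misses the remaining region (no effect); the r=2 cylinder at (5.5, 11.5) misses the remaining region (no effect) — area = 140.65 mm². So its area = 140.65 mm². Layer 39 (z = 5.85): the cone contributes a regular 24-gon of circumradius 5.247 (interpolated between r1=8 and r2=4 at t=0.688) (area = (24/2)·5.247²·sin(360°/24) = 85.51 mm²); the 12.5×13 cube at (13.5, 1) contributes its full rectangle (area 162.50 mm²); the cylinder at (5.5, 11.5) is absent (z outside [-0.5, 5.5]); Taking the first minus the rest: starting from the cone (85.51 mm²), the 12.5×13 cube at (13.5, 1) misses the remaining region (no effect) — area = 85.51 mm². So its area = 85.51 mm². Layer 18 is larger (140.65 vs 85.51 mm²).

layer 18 (z = 2.7 mm)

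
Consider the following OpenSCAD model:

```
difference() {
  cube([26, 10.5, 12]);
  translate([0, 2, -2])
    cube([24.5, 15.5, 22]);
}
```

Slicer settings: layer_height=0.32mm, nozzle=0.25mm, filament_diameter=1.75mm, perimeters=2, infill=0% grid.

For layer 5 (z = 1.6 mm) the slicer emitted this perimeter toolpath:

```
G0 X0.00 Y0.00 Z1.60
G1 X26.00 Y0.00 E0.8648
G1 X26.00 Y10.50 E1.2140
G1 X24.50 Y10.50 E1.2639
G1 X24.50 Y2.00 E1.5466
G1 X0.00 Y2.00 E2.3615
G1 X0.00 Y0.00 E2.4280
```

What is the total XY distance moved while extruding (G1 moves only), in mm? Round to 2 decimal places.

73.00 mm

Sum the Euclidean lengths of each G1 segment: total = 73.00 mm.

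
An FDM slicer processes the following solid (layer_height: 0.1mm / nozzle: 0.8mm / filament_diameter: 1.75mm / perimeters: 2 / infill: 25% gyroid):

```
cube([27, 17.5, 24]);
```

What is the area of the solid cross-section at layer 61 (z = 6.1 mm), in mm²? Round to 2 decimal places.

472.50 mm²

At z = 6.1 mm: the cube is present — its section is the full 27×17.5 rectangle (area 472.50 mm²). Overall, the cross-section is a single solid region. Net area = 472.50 mm².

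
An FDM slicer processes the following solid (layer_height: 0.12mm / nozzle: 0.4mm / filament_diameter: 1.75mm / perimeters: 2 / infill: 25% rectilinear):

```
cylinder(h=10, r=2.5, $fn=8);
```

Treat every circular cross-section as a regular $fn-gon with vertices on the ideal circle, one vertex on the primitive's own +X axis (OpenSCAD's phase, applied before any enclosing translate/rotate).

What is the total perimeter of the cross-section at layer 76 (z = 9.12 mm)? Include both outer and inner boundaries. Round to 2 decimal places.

At z = 9.12 mm: the cylinder: section is a regular 8-gon, circumradius r=2.5 (perimeter = 2·8·2.500·sin(180°/8) = 15.31 mm). Overall, the cross-section is a single solid region. Total boundary length (outer) = 15.31 mm.

15.31 mm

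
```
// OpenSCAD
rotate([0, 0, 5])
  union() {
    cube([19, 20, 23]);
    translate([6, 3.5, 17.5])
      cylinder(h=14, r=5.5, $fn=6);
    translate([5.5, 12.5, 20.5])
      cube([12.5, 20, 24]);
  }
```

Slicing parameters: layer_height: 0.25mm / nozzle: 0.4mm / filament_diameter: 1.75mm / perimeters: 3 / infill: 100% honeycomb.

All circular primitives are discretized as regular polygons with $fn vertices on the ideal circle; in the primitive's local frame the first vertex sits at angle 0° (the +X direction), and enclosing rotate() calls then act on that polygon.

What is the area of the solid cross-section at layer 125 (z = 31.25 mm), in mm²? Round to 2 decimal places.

At z = 31.25 mm: the cube is absent (z outside [0, 23]); the cylinder at (6, 3.5): section is a regular 6-gon, circumradius r=5.5 (area = (6/2)·5.500²·sin(360°/6) = 78.59 mm²); the cube at (5.5, 12.5) is present — its section is the full 12.5×20 rectangle (area 250.00 mm²); Taking the union: the 2 present regions are separate (no shared area or edge), so areas and boundary lengths simply add and each stays a separate island — area = 328.59 mm²; (whole slice rotated 5° about Z — lengths, areas and connectivity unchanged). Overall, the cross-section has 2 separate islands. Net area = 328.59 mm².

328.59 mm²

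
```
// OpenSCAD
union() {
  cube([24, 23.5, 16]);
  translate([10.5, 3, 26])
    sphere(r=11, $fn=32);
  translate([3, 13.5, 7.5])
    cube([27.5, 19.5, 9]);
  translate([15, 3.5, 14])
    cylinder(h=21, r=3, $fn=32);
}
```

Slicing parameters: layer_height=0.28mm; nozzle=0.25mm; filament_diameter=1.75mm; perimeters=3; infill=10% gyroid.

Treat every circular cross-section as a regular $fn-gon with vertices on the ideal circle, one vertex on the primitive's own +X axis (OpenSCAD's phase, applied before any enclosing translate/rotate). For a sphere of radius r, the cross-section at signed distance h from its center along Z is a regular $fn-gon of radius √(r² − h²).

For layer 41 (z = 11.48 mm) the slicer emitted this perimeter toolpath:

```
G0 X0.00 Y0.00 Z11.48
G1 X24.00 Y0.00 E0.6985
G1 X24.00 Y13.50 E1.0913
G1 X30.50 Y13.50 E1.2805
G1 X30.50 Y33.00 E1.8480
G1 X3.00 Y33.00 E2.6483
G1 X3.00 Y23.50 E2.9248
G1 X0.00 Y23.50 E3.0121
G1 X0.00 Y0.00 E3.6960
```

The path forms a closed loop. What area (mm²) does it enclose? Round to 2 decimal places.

890.25 mm²

Apply the shoelace formula to the sequence of (X, Y) vertices; enclosed area = 890.25 mm².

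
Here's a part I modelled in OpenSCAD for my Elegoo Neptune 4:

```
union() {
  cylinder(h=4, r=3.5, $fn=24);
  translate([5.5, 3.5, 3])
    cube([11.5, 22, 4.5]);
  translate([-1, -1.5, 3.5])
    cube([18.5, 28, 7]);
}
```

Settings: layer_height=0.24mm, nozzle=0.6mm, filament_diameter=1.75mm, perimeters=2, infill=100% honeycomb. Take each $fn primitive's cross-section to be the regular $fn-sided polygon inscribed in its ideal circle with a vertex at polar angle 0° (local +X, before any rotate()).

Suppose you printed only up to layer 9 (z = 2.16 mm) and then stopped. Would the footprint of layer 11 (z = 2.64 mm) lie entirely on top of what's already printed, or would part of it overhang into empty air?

entirely on top

Compare the two slices. At z = 2.16: the r=3.5 cylinder contributes a regular 24-gon of circumradius 3.5 (area = (24/2)·3.500²·sin(360°/24) = 38.05 mm²); the cube at (5.5, 3.5) does not reach this height (z outside [3, 7.5]); the cube at (-1, -1.5) is absent (z outside [3.5, 10.5]); Taking the union: only the r=3.5 cylinder is present, so the union is just that shape — area = 38.05 mm². At z = 2.64: the cylinder: section is a regular 24-gon, circumradius r=3.5 (area = (24/2)·3.500²·sin(360°/24) = 38.05 mm²); the cube at (5.5, 3.5) is not intersected at this z (z outside [3, 7.5]); the cube at (-1, -1.5) is not intersected at this z (z outside [3.5, 10.5]); Combining (union): only the r=3.5 cylinder is present, so the union is just that shape — area = 38.05 mm². Checking containment: the cross-section at z = 2.64 is a subset of the cross-section at z = 2.16.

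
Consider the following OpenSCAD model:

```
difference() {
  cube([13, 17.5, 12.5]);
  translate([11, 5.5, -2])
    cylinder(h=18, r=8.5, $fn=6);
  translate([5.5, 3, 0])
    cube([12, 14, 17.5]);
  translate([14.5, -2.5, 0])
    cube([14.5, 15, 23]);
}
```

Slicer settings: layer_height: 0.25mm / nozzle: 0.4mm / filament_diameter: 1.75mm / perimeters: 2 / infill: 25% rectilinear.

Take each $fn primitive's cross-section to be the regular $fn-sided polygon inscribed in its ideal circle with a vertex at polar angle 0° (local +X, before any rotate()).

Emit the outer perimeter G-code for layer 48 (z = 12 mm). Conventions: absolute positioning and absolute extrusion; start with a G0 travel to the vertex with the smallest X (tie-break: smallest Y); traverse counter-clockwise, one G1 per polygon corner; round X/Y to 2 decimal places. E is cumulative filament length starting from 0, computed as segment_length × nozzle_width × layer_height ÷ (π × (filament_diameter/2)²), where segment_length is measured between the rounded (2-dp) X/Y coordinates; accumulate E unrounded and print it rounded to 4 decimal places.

G0 X0.00 Y0.00 Z12.00
G1 X5.68 Y0.00 E0.2361
G1 X2.50 Y5.50 E0.5003
G1 X5.50 Y10.70 E0.7499
G1 X5.50 Y17.00 E1.0118
G1 X13.00 Y17.00 E1.3236
G1 X13.00 Y17.50 E1.3444
G1 X0.00 Y17.50 E1.8849
G1 X0.00 Y0.00 E2.6124

At z = 12 mm: the cube (footprint 13×17.5) is included at this height; the r=8.5 cylinder at (11, 5.5) contributes a regular 6-gon of circumradius 8.5; the cube at (5.5, 3) is present — its section is the full 12×14 rectangle; the cube at (14.5, -2.5) (footprint 14.5×15) is included at this height; Subtracting the remaining from the first: starting from the 13×17.5 cube, the r=8.5 cylinder at (11, 5.5) partially overlaps it — only the 110.67 mm² overlap (of its 187.71 mm²) is removed, clipping the outline; the 12×14 cube at (5.5, 3) partially overlaps it — only the 32.39 mm² overlap (of its 168.00 mm²) is removed, clipping the outline; the 14.5×15 cube at (14.5, -2.5) misses the remaining region (no effect) — 1 connected region. The outline is a single polygon with 8 vertices. Extrusion per mm of travel: 0.4 × 0.25 / (π × 0.875²) = 0.041575. Accumulating E over each segment gives final E = 2.6124.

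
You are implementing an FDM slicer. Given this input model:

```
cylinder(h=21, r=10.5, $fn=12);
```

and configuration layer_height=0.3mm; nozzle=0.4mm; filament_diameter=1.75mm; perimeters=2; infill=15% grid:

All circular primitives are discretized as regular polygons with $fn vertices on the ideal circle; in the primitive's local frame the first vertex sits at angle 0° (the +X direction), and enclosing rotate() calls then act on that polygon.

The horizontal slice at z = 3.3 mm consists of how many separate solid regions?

At z = 3.3 mm: the r=10.5 cylinder contributes a regular 12-gon of circumradius 10.5. The result has 1 disconnected region.

1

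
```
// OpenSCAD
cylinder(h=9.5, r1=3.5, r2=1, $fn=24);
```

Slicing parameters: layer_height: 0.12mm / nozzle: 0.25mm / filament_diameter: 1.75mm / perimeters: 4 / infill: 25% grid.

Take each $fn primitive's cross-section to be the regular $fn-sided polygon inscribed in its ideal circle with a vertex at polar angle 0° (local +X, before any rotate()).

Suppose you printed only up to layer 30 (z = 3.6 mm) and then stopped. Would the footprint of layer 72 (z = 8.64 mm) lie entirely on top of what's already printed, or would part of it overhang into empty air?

entirely on top

Compare the two slices. At z = 3.6: the cone contributes a regular 24-gon of circumradius 2.553 (interpolated between r1=3.5 and r2=1 at t=0.379) (area = (24/2)·2.553²·sin(360°/24) = 20.24 mm²). At z = 8.64: the cone contributes a regular 24-gon of circumradius 1.226 (interpolated between r1=3.5 and r2=1 at t=0.909) (area = (24/2)·1.226²·sin(360°/24) = 4.67 mm²). Checking containment: the cross-section at z = 8.64 is a subset of the cross-section at z = 3.6.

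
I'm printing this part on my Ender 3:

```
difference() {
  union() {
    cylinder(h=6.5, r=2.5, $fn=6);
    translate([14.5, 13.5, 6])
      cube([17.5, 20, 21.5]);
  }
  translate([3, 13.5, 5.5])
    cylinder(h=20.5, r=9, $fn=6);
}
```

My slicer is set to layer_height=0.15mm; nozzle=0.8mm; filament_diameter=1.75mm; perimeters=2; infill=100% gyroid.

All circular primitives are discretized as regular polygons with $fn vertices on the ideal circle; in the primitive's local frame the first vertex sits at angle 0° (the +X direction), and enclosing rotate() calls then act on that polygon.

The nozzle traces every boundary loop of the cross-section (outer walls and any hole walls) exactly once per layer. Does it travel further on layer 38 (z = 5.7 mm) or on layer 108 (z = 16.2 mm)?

layer 108 (z = 16.2 mm)

Layer 38 (z = 5.7): the r=2.5 cylinder gives a regular 6-gon of circumradius 2.5 (constant along its height) (perimeter = 2·6·2.500·sin(180°/6) = 15.00 mm); the cube at (14.5, 13.5) is not intersected at this z (z outside [6, 27.5]); Taking the union: only the r=2.5 cylinder is present, so the union is just that shape — boundary = 15.00 mm; the r=9 cylinder at (3, 13.5) gives a regular 6-gon of circumradius 9 (constant along its height) (perimeter = 2·6·9.000·sin(180°/6) = 54.00 mm); Taking the first minus the rest: starting from the result so far, the r=9 cylinder at (3, 13.5) misses the remaining region (no effect) — boundary = 15.00 mm. So its perimeter = 15.00 mm. Layer 108 (z = 16.2): the cylinder is not intersected at this z (z outside [0, 6.5]); the 17.5×20 cube at (14.5, 13.5) contributes its full rectangle (perimeter 75.00 mm); Merging all regions: only the 17.5×20 cube at (14.5, 13.5) is present, so the union is just that shape — boundary = 75.00 mm; the r=9 cylinder at (3, 13.5) gives a regular 6-gon of circumradius 9 (constant along its height) (perimeter = 2·6·9.000·sin(180°/6) = 54.00 mm); After the difference (first − rest): starting from the result so far, the r=9 cylinder at (3, 13.5) misses the remaining region (no effect) — boundary = 75.00 mm. So its perimeter = 75.00 mm. Layer 108 is larger (75.00 vs 15.00 mm).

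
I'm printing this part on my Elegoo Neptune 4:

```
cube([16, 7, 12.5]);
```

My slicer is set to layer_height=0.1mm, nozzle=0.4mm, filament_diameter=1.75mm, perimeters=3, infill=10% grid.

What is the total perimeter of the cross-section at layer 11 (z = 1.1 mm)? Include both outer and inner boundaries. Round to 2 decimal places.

46.00 mm

At z = 1.1 mm: the cube (footprint 16×7) is included at this height (perimeter 46.00 mm). Overall, the cross-section is a single solid region. Total boundary length (outer) = 46.00 mm.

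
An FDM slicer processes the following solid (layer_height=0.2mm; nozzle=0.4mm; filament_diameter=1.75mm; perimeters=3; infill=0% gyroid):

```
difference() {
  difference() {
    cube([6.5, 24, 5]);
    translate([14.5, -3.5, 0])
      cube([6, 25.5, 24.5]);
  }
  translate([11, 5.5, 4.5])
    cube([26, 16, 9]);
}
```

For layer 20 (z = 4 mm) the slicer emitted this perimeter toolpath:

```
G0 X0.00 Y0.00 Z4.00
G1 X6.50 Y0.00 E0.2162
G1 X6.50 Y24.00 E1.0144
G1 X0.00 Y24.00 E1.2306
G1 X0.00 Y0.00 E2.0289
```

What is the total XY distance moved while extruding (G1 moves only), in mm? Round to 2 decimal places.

61.00 mm

Sum the Euclidean lengths of each G1 segment: total = 61.00 mm.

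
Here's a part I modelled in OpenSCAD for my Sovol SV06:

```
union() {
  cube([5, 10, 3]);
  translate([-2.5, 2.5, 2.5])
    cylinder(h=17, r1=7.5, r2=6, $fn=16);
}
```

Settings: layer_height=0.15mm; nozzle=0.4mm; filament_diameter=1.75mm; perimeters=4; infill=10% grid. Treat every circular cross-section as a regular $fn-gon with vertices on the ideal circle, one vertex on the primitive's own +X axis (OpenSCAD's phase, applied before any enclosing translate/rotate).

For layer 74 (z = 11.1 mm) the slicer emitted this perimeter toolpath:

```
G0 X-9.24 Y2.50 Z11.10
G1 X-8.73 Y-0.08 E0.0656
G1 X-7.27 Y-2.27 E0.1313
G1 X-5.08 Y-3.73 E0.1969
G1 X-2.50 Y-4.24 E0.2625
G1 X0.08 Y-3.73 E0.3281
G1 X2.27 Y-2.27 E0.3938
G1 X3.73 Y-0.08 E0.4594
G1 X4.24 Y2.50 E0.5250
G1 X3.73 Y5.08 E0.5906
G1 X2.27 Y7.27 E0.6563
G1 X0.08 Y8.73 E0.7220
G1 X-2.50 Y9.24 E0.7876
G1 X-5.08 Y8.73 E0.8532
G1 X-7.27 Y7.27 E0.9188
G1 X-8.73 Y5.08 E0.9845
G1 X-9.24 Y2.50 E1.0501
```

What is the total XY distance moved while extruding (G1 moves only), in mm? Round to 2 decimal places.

Sum the Euclidean lengths of each G1 segment: total = 42.10 mm.

42.10 mm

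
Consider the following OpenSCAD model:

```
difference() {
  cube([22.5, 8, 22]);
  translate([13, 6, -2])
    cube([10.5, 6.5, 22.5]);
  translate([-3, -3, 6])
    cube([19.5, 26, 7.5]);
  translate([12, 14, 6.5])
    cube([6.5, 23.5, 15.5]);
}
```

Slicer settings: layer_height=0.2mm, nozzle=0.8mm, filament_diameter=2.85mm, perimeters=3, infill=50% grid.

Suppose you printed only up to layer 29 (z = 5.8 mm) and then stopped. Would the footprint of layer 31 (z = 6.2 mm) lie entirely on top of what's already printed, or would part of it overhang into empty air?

Compare the two slices. At z = 5.8: the 22.5×8 cube contributes its full rectangle (area 180.00 mm²); the cube at (13, 6) (footprint 10.5×6.5) is included at this height (area 68.25 mm²); the cube at (-3, -3) is not intersected at this z (z outside [6, 13.5]); the cube at (12, 14) is absent (z outside [6.5, 22]); After the difference (first − rest): starting from the 22.5×8 cube (180.00 mm²), the 10.5×6.5 cube at (13, 6) partially overlaps it — only the 19.00 mm² overlap (of its 68.25 mm²) is removed, clipping the outline — area = 161.00 mm². At z = 6.2: the cube (footprint 22.5×8) is included at this height (area 180.00 mm²); the cube at (13, 6) (footprint 10.5×6.5) is included at this height (area 68.25 mm²); the cube at (-3, -3) is present — its section is the full 19.5×26 rectangle (area 507.00 mm²); the cube at (12, 14) does not reach this height (z outside [6.5, 22]); After the difference (first − rest): starting from the 22.5×8 cube (180.00 mm²), the 10.5×6.5 cube at (13, 6) partially overlaps it — only the 19.00 mm² overlap (of its 68.25 mm²) is removed, clipping the outline; the 19.5×26 cube at (-3, -3) partially overlaps it — only the 125.00 mm² overlap (of its 507.00 mm²) is removed, clipping the outline — area = 36.00 mm². Checking containment: the cross-section at z = 6.2 is a subset of the cross-section at z = 5.8.

entirely on top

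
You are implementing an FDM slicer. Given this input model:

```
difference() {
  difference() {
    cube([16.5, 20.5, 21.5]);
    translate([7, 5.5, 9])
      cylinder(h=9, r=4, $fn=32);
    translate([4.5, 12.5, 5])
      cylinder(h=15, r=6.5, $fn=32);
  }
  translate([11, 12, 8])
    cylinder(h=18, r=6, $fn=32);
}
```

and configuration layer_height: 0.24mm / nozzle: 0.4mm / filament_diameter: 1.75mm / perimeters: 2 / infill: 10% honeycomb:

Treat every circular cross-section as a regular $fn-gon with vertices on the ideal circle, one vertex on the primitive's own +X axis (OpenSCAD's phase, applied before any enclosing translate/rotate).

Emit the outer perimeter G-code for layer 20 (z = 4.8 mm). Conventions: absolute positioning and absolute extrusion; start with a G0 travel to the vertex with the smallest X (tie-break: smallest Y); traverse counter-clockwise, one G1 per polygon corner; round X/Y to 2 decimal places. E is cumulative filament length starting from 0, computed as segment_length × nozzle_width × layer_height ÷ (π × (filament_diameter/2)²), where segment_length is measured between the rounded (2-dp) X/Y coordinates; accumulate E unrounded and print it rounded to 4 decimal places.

G0 X0.00 Y0.00 Z4.80
G1 X16.50 Y0.00 E0.6586
G1 X16.50 Y20.50 E1.4767
G1 X0.00 Y20.50 E2.1353
G1 X0.00 Y0.00 E2.9535

At z = 4.8 mm: the cube is present — its section is the full 16.5×20.5 rectangle; the cylinder at (7, 5.5) is not intersected at this z (z outside [9, 18]); the cylinder at (4.5, 12.5) is not intersected at this z (z outside [5, 20]); Taking the first minus the rest: none of the subtracted shapes is present at this height, so the 16.5×20.5 cube is unchanged — 1 connected region; the cylinder at (11, 12) does not reach this height (z outside [8, 26]); After the difference (first − rest): none of the subtracted shapes is present at this height, so that combined region is unchanged — 1 connected region. The outline is a single polygon with 4 vertices. Extrusion per mm of travel: 0.4 × 0.24 / (π × 0.875²) = 0.039912. Accumulating E over each segment gives final E = 2.9535.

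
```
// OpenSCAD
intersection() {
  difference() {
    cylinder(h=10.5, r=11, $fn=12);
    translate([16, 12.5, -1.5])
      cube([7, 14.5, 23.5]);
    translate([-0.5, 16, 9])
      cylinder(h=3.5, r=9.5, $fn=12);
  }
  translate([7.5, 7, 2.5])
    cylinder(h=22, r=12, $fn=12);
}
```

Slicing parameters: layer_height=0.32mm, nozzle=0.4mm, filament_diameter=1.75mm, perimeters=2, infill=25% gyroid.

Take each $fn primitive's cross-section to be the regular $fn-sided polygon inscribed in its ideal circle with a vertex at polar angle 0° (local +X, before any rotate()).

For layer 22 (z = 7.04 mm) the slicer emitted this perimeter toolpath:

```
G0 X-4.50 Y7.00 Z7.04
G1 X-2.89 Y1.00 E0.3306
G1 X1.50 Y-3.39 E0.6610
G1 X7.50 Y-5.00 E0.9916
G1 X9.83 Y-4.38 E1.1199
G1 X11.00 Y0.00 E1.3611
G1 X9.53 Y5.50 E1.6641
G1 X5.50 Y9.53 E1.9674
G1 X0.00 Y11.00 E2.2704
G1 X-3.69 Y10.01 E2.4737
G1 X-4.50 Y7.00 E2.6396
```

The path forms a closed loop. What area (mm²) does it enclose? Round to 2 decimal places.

Apply the shoelace formula to the sequence of (X, Y) vertices; enclosed area = 173.90 mm².

173.90 mm²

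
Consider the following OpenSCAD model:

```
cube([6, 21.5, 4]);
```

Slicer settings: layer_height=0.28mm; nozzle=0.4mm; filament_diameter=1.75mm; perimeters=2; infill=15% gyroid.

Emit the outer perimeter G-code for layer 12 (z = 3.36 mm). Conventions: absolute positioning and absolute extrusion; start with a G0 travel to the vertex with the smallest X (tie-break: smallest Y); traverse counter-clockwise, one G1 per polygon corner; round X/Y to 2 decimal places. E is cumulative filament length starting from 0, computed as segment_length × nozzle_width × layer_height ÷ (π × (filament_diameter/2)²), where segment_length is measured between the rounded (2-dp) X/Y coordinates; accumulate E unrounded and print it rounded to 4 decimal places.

G0 X0.00 Y0.00 Z3.36
G1 X6.00 Y0.00 E0.2794
G1 X6.00 Y21.50 E1.2805
G1 X0.00 Y21.50 E1.5599
G1 X0.00 Y0.00 E2.5610

At z = 3.36 mm: the cube (footprint 6×21.5) is included at this height. The outline is a single polygon with 4 vertices. Extrusion per mm of travel: 0.4 × 0.28 / (π × 0.875²) = 0.046564. Accumulating E over each segment gives final E = 2.5610.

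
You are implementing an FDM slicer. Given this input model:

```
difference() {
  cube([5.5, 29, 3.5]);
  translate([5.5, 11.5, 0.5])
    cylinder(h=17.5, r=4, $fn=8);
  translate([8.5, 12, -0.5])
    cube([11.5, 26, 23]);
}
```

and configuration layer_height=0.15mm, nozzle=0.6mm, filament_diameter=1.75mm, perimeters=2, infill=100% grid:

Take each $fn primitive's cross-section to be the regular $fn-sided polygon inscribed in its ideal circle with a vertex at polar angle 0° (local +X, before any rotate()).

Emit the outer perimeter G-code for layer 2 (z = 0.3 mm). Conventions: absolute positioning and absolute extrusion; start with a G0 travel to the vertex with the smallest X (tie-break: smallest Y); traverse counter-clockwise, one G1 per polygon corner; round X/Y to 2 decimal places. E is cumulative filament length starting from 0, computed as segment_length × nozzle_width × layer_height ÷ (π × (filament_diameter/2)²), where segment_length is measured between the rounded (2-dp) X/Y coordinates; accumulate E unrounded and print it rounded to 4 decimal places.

G0 X0.00 Y0.00 Z0.30
G1 X5.50 Y0.00 E0.2058
G1 X5.50 Y29.00 E1.2909
G1 X0.00 Y29.00 E1.4967
G1 X0.00 Y0.00 E2.5818

At z = 0.3 mm: the cube (footprint 5.5×29) is included at this height; the cylinder at (5.5, 11.5) is absent (z outside [0.5, 18]); the cube at (8.5, 12) (footprint 11.5×26) is included at this height; Taking the first minus the rest: starting from the 5.5×29 cube, the 11.5×26 cube at (8.5, 12) misses the remaining region (no effect) — 1 connected region. The outline is a single polygon with 4 vertices. Extrusion per mm of travel: 0.6 × 0.15 / (π × 0.875²) = 0.037418. Accumulating E over each segment gives final E = 2.5818.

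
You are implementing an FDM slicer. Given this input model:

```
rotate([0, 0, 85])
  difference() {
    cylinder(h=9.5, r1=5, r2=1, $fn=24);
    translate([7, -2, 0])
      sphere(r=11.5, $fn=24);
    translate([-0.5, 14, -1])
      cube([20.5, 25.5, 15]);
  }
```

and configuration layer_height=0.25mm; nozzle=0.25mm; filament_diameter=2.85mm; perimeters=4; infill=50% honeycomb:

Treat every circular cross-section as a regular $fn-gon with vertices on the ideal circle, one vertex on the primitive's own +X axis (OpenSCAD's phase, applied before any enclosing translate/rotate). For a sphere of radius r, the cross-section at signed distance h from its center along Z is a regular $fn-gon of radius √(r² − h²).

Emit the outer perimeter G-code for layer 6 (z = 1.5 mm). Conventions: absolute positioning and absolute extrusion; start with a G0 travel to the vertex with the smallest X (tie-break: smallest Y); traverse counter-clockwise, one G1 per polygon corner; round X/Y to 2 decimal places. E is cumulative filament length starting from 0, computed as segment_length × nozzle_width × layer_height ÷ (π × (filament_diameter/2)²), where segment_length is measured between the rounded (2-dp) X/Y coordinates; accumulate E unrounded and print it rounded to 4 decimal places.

At z = 1.5 mm: the cone: at t=0.158 of its height the radius interpolates to r₁+(r₂−r₁)t = 4.368, giving a regular 24-gon of that circumradius; the r=11.5 sphere at (7, -2) contributes a regular 24-gon of circumradius √(11.5²−1.5²) = 11.402; the cube at (-0.5, 14) is present — its section is the full 20.5×25.5 rectangle; Subtracting the remaining from the first: starting from the cone, the r=11.5 sphere at (7, -2) partially overlaps it — only the 58.50 mm² overlap (of its 403.76 mm²) is removed, clipping the outline; the 20.5×25.5 cube at (-0.5, 14) misses the remaining region (no effect) — 1 connected region; (whole slice rotated 85° about Z — lengths, areas and connectivity unchanged). The outline is a single polygon with 6 vertices. Extrusion per mm of travel: 0.25 × 0.25 / (π × 1.425²) = 0.009797. Accumulating E over each segment gives final E = 0.0803.

G0 X-3.24 Y-2.90 Z1.50
G1 X-2.51 Y-3.58 E0.0098
G1 X-1.49 Y-4.10 E0.0210
G1 X-0.38 Y-4.35 E0.0321
G1 X0.50 Y-4.31 E0.0408
G1 X-1.30 Y-3.92 E0.0588
G1 X-3.24 Y-2.90 E0.0803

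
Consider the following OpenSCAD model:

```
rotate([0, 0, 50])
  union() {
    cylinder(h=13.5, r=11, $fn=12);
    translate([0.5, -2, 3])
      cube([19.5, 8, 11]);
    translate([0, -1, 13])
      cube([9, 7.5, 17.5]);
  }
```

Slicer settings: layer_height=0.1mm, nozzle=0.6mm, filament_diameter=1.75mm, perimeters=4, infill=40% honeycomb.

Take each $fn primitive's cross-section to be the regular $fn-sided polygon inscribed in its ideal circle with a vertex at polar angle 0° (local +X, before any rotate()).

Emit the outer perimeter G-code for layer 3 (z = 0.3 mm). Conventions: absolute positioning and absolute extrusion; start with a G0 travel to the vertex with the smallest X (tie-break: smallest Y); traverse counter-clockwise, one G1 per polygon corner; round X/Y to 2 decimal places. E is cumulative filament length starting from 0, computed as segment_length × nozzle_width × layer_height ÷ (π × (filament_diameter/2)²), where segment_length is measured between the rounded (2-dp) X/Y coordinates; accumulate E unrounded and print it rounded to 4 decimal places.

G0 X-10.83 Y1.91 Z0.30
G1 X-10.34 Y-3.76 E0.1420
G1 X-7.07 Y-8.43 E0.2842
G1 X-1.91 Y-10.83 E0.4261
G1 X3.76 Y-10.34 E0.5681
G1 X8.43 Y-7.07 E0.7103
G1 X10.83 Y-1.91 E0.8523
G1 X10.34 Y3.76 E0.9942
G1 X7.07 Y8.43 E1.1365
G1 X1.91 Y10.83 E1.2784
G1 X-3.76 Y10.34 E1.4204
G1 X-8.43 Y7.07 E1.5626
G1 X-10.83 Y1.91 E1.7045

At z = 0.3 mm: the cylinder: section is a regular 12-gon, circumradius r=11; the cube at (0.5, -2) is absent (z outside [3, 14]); the cube at (0, -1) is absent (z outside [13, 30.5]); Taking the union: only the r=11 cylinder is present, so the union is just that shape — 1 connected region; (rotated 50° about Z; rotation is an isometry so areas/perimeters/island counts are preserved). The outline is a single polygon with 12 vertices. Extrusion per mm of travel: 0.6 × 0.1 / (π × 0.875²) = 0.024945. Accumulating E over each segment gives final E = 1.7045.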